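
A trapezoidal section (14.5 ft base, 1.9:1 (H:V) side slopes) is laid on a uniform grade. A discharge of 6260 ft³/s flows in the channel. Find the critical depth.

y_c = 11.4 ft

At critical depth, Q² T / (g A³) = 1, i.e. A³/T = Q²/g = 6260²/32.2 = 1217000.
Trying y = 13.1 ft: A³/T = 2137000 — too large.
Trying y = 9.47 ft: A³/T = 577100 — too small.
Trying y = 11.4 ft: A³/T = 1211000 — ≈ 1217000.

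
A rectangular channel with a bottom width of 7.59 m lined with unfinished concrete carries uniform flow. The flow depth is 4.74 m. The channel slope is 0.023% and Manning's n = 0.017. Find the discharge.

Q = 52.8 m³/s

Flow area A = b·y = 7.59 × 4.74 = 35.98 m². Wetted perimeter P = b + 2y = 7.59 + 2×4.74 = 17.07 m.
Hydraulic radius R = A/P = 35.98/17.07 = 2.108 m.
Manning's equation: Q = (1/n) A R^(2/3) S^(1/2) = (1/0.017) × 35.98 × 2.108^(2/3) × 0.00023^(1/2) = 52.8 m³/s.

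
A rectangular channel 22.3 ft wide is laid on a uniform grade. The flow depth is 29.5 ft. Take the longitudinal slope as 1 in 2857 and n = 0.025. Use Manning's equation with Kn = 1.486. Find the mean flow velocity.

Flow area A = b·y = 22.3 × 29.5 = 657.9 ft². Wetted perimeter P = b + 2y = 22.3 + 2×29.5 = 81.3 ft.
Hydraulic radius R = A/P = 657.9/81.3 = 8.092 ft.
From Manning's equation, V = (1.486/n) R^(2/3) S^(1/2) = (1.486/0.025) × 8.092^(2/3) × 0.00035^(1/2) = 4.48 ft/s.

V = 4.48 ft/s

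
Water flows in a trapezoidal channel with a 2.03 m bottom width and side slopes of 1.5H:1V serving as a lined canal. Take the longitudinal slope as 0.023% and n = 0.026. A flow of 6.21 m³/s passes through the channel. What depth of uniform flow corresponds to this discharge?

y_n = 2 m

Manning's equation rearranged: A R^(2/3) = nQ / (1·√S) = 0.026 × 6.21 / (√0.00023) = 10.65.
At y = 1.48 m: A R^(2/3) = 5.661 — short.
At y = 2.51 m: A R^(2/3) = 17.44 — over.
At y = 2 m: A R^(2/3) = 10.65 — matches.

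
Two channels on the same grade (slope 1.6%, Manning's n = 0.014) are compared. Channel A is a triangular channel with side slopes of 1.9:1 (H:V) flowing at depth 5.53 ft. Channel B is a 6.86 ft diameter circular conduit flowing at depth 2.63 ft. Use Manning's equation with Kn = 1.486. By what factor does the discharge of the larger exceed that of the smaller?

Channel A: For a triangular section with side slope z = 1.9: A = zy² = 1.9×5.53² = 58.1 ft²; P = 2y√(1+z²) = 2×5.53×2.147 = 23.75 ft. Hydraulic radius R = A/P = 58.1/23.75 = 2.447 ft. Q_A = (1.486/0.014)·58.1·2.447^(2/3)·√0.016 = 1417 ft³/s.
Channel B: For a circular section of diameter D = 6.86 ft at depth y = 2.63 ft, the central angle is θ = 2 arccos(1 − 2y/D) = 2.671 rad. Then A = (D²/8)(θ − sin θ) = 13.04 ft² and P = Dθ/2 = 9.161 ft. Hydraulic radius R = A/P = 13.04/9.161 = 1.424 ft. Q_B = (1.486/0.014)·13.04·1.424^(2/3)·√0.016 = 221.6 ft³/s.
The larger discharge is 1417 ft³/s and the smaller is 221.6 ft³/s; the ratio is 6.39.

6.39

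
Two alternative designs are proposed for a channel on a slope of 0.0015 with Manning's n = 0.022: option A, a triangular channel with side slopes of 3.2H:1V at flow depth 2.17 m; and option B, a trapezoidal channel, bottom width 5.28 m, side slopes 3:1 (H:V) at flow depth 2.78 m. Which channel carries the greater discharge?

Channel A: For a triangular section with side slope z = 3.2: A = zy² = 3.2×2.17² = 15.07 m²; P = 2y√(1+z²) = 2×2.17×3.353 = 14.55 m. Hydraulic radius R = A/P = 15.07/14.55 = 1.036 m. Q_A = (1/0.022)·15.07·1.036^(2/3)·√0.0015 = 27.15 m³/s.
Channel B: With bottom width b = 5.28 m and side slope z = 3: A = (b + zy)y = (5.28 + 3×2.78)×2.78 = 37.86 m²; P = b + 2y√(1+z²) = 5.28 + 2×2.78×3.162 = 22.86 m. Hydraulic radius R = A/P = 37.86/22.86 = 1.656 m. Q_B = (1/0.022)·37.86·1.656^(2/3)·√0.0015 = 93.31 m³/s.
Q_A = 27.15 m³/s vs Q_B = 93.31 m³/s, so channel B carries more.

channel B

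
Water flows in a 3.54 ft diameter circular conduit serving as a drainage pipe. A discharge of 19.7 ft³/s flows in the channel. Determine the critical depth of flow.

y_c = 1.35 ft

At critical depth, Q² T / (g A³) = 1, i.e. A³/T = Q²/g = 19.7²/32.2 = 12.05.
Try y = 1.12 ft: A³/T = 5.8 — short.
Try y = 1.35 ft: A³/T = 11.92 — ≈ 12.05.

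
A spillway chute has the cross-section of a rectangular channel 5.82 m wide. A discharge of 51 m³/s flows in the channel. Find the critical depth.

y_c = 1.99 m

For a rectangular channel, critical depth y_c = (q²/g)^(1/3) where q = Q/b = 51/5.82 = 8.763 m²/s.
So y_c = (8.763²/9.81)^(1/3) = 1.99 m.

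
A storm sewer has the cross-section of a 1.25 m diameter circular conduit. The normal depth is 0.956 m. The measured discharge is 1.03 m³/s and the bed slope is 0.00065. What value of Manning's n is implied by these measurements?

n = 0.013

For a circular section of diameter D = 1.25 m at depth y = 0.956 m, the central angle is θ = 2 arccos(1 − 2y/D) = 4.258 rad. Then A = (D²/8)(θ − sin θ) = 1.007 m² and P = Dθ/2 = 2.661 m.
Hydraulic radius R = A/P = 1.007/2.661 = 0.3784 m.
Rearranging Manning's equation: n = (1/Q) A R^(2/3) S^(1/2) = (1/1.03) × 1.007 × 0.3784^(2/3) × √0.00065 = 0.013.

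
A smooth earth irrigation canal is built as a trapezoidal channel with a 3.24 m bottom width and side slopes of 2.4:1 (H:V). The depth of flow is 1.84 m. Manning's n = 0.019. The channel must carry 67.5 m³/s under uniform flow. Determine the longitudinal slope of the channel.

With bottom width b = 3.24 m and side slope z = 2.4: A = (b + zy)y = (3.24 + 2.4×1.84)×1.84 = 14.09 m²; P = b + 2y√(1+z²) = 3.24 + 2×1.84×2.6 = 12.81 m.
Hydraulic radius R = A/P = 14.09/12.81 = 1.1 m.
From Manning's equation, S = [nQ / (1 A R^(2/3))]² = [0.019 × 67.5 / (1 × 14.09 × 1.1^(2/3))]² = 0.0073.

S = 0.0073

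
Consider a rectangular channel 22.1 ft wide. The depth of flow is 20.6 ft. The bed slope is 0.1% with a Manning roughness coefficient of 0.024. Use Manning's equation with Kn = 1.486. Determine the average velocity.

Flow area A = b·y = 22.1 × 20.6 = 455.3 ft². Wetted perimeter P = b + 2y = 22.1 + 2×20.6 = 63.3 ft.
Hydraulic radius R = A/P = 455.3/63.3 = 7.192 ft.
From Manning's equation, V = (1.486/n) R^(2/3) S^(1/2) = (1.486/0.024) × 7.192^(2/3) × 0.001^(1/2) = 7.3 ft/s.

V = 7.3 ft/s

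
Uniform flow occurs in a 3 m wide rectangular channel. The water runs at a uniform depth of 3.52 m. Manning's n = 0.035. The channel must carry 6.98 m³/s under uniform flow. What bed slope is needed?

S = 0.0005

Flow area A = b·y = 3 × 3.52 = 10.56 m². Wetted perimeter P = b + 2y = 3 + 2×3.52 = 10.04 m.
Hydraulic radius R = A/P = 10.56/10.04 = 1.052 m.
From Manning's equation, S = [nQ / (1 A R^(2/3))]² = [0.035 × 6.98 / (1 × 10.56 × 1.052^(2/3))]² = 0.0005.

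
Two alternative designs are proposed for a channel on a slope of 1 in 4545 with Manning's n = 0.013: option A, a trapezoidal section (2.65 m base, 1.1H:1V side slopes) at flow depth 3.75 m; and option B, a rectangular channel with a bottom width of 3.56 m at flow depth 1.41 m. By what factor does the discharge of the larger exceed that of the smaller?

Channel A: With bottom width b = 2.65 m and side slope z = 1.1: A = (b + zy)y = (2.65 + 1.1×3.75)×3.75 = 25.41 m²; P = b + 2y√(1+z²) = 2.65 + 2×3.75×1.487 = 13.8 m. Hydraulic radius R = A/P = 25.41/13.8 = 1.841 m. Q_A = (1/0.013)·25.41·1.841^(2/3)·√0.00022 = 43.55 m³/s.
Channel B: Flow area A = b·y = 3.56 × 1.41 = 5.02 m². Wetted perimeter P = b + 2y = 3.56 + 2×1.41 = 6.38 m. Hydraulic radius R = A/P = 5.02/6.38 = 0.7868 m. Q_B = (1/0.013)·5.02·0.7868^(2/3)·√0.00022 = 4.881 m³/s.
The larger discharge is 43.55 m³/s and the smaller is 4.881 m³/s; the ratio is 8.92.

8.92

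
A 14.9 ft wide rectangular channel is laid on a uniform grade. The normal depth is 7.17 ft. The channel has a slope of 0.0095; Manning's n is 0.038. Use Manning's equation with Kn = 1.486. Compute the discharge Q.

Q = 966 ft³/s

Flow area A = b·y = 14.9 × 7.17 = 106.8 ft². Wetted perimeter P = b + 2y = 14.9 + 2×7.17 = 29.24 ft.
Hydraulic radius R = A/P = 106.8/29.24 = 3.654 ft.
Manning's equation: Q = (1.486/n) A R^(2/3) S^(1/2) = (1.486/0.038) × 106.8 × 3.654^(2/3) × 0.0095^(1/2) = 966 ft³/s.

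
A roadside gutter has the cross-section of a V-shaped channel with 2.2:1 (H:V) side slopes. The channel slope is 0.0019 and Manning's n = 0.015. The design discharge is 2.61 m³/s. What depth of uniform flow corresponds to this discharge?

y_n = 0.87 m

Manning's equation rearranged: A R^(2/3) = nQ / (1·√S) = 0.015 × 2.61 / (√0.0019) = 0.8982.
Try y = 0.759 m: A R^(2/3) = 0.624 — too small.
Try y = 1.01 m: A R^(2/3) = 1.337 — too large.
Try y = 0.87 m: A R^(2/3) = 0.898 — ≈ 0.8982.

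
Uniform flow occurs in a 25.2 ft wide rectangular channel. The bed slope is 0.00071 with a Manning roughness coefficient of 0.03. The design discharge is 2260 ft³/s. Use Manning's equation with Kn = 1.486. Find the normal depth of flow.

y_n = 17.9 ft

Manning's equation rearranged: A R^(2/3) = nQ / (1.486·√S) = 0.03 × 2260 / (1.486 × √0.00071) = 1712.
At y = 20.1 ft: A R^(2/3) = 1983 — high.
At y = 14.5 ft: A R^(2/3) = 1304 — low.
At y = 17.9 ft: A R^(2/3) = 1712 — ≈ 1712.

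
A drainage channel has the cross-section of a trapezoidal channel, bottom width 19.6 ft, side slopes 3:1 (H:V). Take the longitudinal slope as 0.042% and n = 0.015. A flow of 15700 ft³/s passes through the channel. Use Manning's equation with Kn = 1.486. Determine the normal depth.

y_n = 19.9 ft

Manning's equation rearranged: A R^(2/3) = nQ / (1.486·√S) = 0.015 × 15700 / (1.486 × √0.00042) = 7733.
Try y = 24.1 ft: A R^(2/3) = 12170 — over.
Try y = 19.9 ft: A R^(2/3) = 7734 — close enough.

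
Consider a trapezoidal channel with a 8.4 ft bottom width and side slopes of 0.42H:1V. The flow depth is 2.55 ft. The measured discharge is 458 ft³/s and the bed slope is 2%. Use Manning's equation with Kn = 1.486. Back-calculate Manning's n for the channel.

With bottom width b = 8.4 ft and side slope z = 0.42: A = (b + zy)y = (8.4 + 0.42×2.55)×2.55 = 24.15 ft²; P = b + 2y√(1+z²) = 8.4 + 2×2.55×1.085 = 13.93 ft.
Hydraulic radius R = A/P = 24.15/13.93 = 1.734 ft.
Rearranging Manning's equation: n = (1.486/Q) A R^(2/3) S^(1/2) = (1.486/458) × 24.15 × 1.734^(2/3) × √0.02 = 0.016.

n = 0.016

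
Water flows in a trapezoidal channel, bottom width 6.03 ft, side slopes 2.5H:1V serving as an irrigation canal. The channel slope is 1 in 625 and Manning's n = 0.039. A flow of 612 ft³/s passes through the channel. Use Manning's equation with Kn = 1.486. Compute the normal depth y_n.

y_n = 7.02 ft

Manning's equation rearranged: A R^(2/3) = nQ / (1.486·√S) = 0.039 × 612 / (1.486 × √0.0016) = 401.5.
Trying y = 8.61 ft: A R^(2/3) = 649.3 — too large.
Trying y = 6.08 ft: A R^(2/3) = 287.8 — too small.
Trying y = 7.02 ft: A R^(2/3) = 401.4 — ≈ 401.5.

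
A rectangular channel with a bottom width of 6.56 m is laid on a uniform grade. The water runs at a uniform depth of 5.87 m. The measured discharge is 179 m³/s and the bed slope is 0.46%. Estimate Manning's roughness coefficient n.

n = 0.024

Flow area A = b·y = 6.56 × 5.87 = 38.51 m². Wetted perimeter P = b + 2y = 6.56 + 2×5.87 = 18.3 m.
Hydraulic radius R = A/P = 38.51/18.3 = 2.104 m.
Rearranging Manning's equation: n = (1/Q) A R^(2/3) S^(1/2) = (1/179) × 38.51 × 2.104^(2/3) × √0.0046 = 0.024.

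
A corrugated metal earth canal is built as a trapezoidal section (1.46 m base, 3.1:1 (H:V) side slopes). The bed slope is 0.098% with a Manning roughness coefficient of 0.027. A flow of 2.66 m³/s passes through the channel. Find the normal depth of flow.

Manning's equation rearranged: A R^(2/3) = nQ / (1·√S) = 0.027 × 2.66 / (√0.00098) = 2.294.
Trying y = 0.7 m: A R^(2/3) = 1.43 — short.
Trying y = 1.1 m: A R^(2/3) = 3.899 — over.
Trying y = 0.869 m: A R^(2/3) = 2.295 — close enough.

y_n = 0.869 m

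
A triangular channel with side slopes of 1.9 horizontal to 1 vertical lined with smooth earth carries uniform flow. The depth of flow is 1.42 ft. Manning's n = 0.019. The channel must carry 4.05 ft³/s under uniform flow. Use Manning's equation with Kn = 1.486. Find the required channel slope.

For a triangular section with side slope z = 1.9: A = zy² = 1.9×1.42² = 3.831 ft²; P = 2y√(1+z²) = 2×1.42×2.147 = 6.098 ft.
Hydraulic radius R = A/P = 3.831/6.098 = 0.6283 ft.
From Manning's equation, S = [nQ / (1.486 A R^(2/3))]² = [0.019 × 4.05 / (1.486 × 3.831 × 0.6283^(2/3))]² = 0.000339.

S = 0.000339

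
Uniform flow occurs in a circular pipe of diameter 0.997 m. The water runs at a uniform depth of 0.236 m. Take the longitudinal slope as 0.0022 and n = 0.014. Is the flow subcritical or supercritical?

For a circular section of diameter D = 0.997 m at depth y = 0.236 m, the central angle is θ = 2 arccos(1 − 2y/D) = 2.032 rad. Then A = (D²/8)(θ − sin θ) = 0.1413 m² and P = Dθ/2 = 1.013 m.
Hydraulic radius R = A/P = 0.1413/1.013 = 0.1395 m.
V = (1/n) R^(2/3) √S = (1/0.014) × 0.1395^(2/3) × √0.0022 = 0.9009 m/s. Hydraulic depth D_h = A/T = 0.1413/0.8476 = 0.1667 m.
Froude number Fr = V/√(g·D_h) = 0.9009/√(9.81×0.1667) = 0.705, which is less than 1, so the flow is subcritical.

subcritical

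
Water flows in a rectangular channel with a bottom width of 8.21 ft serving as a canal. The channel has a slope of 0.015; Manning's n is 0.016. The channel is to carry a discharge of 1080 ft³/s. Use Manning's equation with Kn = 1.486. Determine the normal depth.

Manning's equation rearranged: A R^(2/3) = nQ / (1.486·√S) = 0.016 × 1080 / (1.486 × √0.015) = 94.95.
At y = 7.99 ft: A R^(2/3) = 127.6 — over.
At y = 6.3 ft: A R^(2/3) = 94.91 — close enough.

y_n = 6.3 ft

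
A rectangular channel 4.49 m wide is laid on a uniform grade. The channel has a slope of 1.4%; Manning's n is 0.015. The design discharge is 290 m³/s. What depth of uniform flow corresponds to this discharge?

Manning's equation rearranged: A R^(2/3) = nQ / (1·√S) = 0.015 × 290 / (√0.014) = 36.76.
At y = 7.09 m: A R^(2/3) = 45.44 — too large.
At y = 4.52 m: A R^(2/3) = 26.59 — too small.
At y = 5.92 m: A R^(2/3) = 36.78 — ≈ 36.76.

y_n = 5.92 m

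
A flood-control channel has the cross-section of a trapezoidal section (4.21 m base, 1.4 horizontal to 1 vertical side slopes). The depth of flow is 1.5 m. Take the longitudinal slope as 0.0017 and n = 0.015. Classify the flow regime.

With bottom width b = 4.21 m and side slope z = 1.4: A = (b + zy)y = (4.21 + 1.4×1.5)×1.5 = 9.465 m²; P = b + 2y√(1+z²) = 4.21 + 2×1.5×1.72 = 9.371 m.
Hydraulic radius R = A/P = 9.465/9.371 = 1.01 m.
V = (1/n) R^(2/3) √S = (1/0.015) × 1.01^(2/3) × √0.0017 = 2.767 m/s. Hydraulic depth D_h = A/T = 9.465/8.41 = 1.125 m.
Froude number Fr = V/√(g·D_h) = 2.767/√(9.81×1.125) = 0.833, which is less than 1, so the flow is subcritical.

subcritical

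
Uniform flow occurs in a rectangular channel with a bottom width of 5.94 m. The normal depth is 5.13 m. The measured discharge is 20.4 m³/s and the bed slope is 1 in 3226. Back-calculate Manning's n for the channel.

n = 0.0401

Flow area A = b·y = 5.94 × 5.13 = 30.47 m². Wetted perimeter P = b + 2y = 5.94 + 2×5.13 = 16.2 m.
Hydraulic radius R = A/P = 30.47/16.2 = 1.881 m.
Rearranging Manning's equation: n = (1/Q) A R^(2/3) S^(1/2) = (1/20.4) × 30.47 × 1.881^(2/3) × √0.00031 = 0.0401.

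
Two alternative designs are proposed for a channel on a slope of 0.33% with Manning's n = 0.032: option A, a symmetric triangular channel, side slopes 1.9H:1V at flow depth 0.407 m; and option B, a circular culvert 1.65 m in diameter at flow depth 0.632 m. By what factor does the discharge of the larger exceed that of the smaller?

3.67

Channel A: For a triangular section with side slope z = 1.9: A = zy² = 1.9×0.407² = 0.3147 m²; P = 2y√(1+z²) = 2×0.407×2.147 = 1.748 m. Hydraulic radius R = A/P = 0.3147/1.748 = 0.1801 m. Q_A = (1/0.032)·0.3147·0.1801^(2/3)·√0.0033 = 0.1802 m³/s.
Channel B: For a circular section of diameter D = 1.65 m at depth y = 0.632 m, the central angle is θ = 2 arccos(1 − 2y/D) = 2.669 rad. Then A = (D²/8)(θ − sin θ) = 0.7536 m² and P = Dθ/2 = 2.202 m. Hydraulic radius R = A/P = 0.7536/2.202 = 0.3422 m. Q_B = (1/0.032)·0.7536·0.3422^(2/3)·√0.0033 = 0.6619 m³/s.
The larger discharge is 0.6619 m³/s and the smaller is 0.1802 m³/s; the ratio is 3.67.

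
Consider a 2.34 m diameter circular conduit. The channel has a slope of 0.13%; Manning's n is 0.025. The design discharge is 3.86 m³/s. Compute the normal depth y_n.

y_n = 1.72 m

Manning's equation rearranged: A R^(2/3) = nQ / (1·√S) = 0.025 × 3.86 / (√0.0013) = 2.676.
Try y = 1.19 m: A R^(2/3) = 1.548 — low.
Try y = 2.07 m: A R^(2/3) = 3.18 — high.
Try y = 1.72 m: A R^(2/3) = 2.678 — close enough.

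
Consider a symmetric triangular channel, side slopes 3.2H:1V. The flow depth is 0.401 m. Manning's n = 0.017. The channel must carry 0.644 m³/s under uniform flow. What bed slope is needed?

S = 0.0041

For a triangular section with side slope z = 3.2: A = zy² = 3.2×0.401² = 0.5146 m²; P = 2y√(1+z²) = 2×0.401×3.353 = 2.689 m.
Hydraulic radius R = A/P = 0.5146/2.689 = 0.1914 m.
From Manning's equation, S = [nQ / (1 A R^(2/3))]² = [0.017 × 0.644 / (1 × 0.5146 × 0.1914^(2/3))]² = 0.0041.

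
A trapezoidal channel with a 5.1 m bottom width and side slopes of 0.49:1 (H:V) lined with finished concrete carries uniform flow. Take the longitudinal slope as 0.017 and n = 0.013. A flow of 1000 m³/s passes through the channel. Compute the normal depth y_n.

Manning's equation rearranged: A R^(2/3) = nQ / (1·√S) = 0.013 × 1000 / (√0.017) = 99.71.
Try y = 5.28 m: A R^(2/3) = 72.91 — too small.
Try y = 7.9 m: A R^(2/3) = 151.4 — too large.
Try y = 6.29 m: A R^(2/3) = 99.62 — matches.

y_n = 6.29 m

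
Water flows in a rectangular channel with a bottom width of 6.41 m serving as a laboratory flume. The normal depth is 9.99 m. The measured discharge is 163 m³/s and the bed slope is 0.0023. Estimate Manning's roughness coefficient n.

n = 0.034

Flow area A = b·y = 6.41 × 9.99 = 64.04 m². Wetted perimeter P = b + 2y = 6.41 + 2×9.99 = 26.39 m.
Hydraulic radius R = A/P = 64.04/26.39 = 2.427 m.
Rearranging Manning's equation: n = (1/Q) A R^(2/3) S^(1/2) = (1/163) × 64.04 × 2.427^(2/3) × √0.0023 = 0.034.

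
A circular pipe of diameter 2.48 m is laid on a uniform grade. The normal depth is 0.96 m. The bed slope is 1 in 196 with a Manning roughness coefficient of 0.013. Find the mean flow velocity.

V = 3.55 m/s

For a circular section of diameter D = 2.48 m at depth y = 0.96 m, the central angle is θ = 2 arccos(1 − 2y/D) = 2.686 rad. Then A = (D²/8)(θ − sin θ) = 1.727 m² and P = Dθ/2 = 3.331 m.
Hydraulic radius R = A/P = 1.727/3.331 = 0.5185 m.
From Manning's equation, V = (1/n) R^(2/3) S^(1/2) = (1/0.013) × 0.5185^(2/3) × 0.005102^(1/2) = 3.55 m/s.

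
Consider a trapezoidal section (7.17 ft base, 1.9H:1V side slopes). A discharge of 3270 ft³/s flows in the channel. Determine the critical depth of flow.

At critical depth, Q² T / (g A³) = 1, i.e. A³/T = Q²/g = 3270²/32.2 = 332100.
Trying y = 10.4 ft: A³/T = 470500 — over.
Trying y = 9.6 ft: A³/T = 332500 — matches.

y_c = 9.6 ft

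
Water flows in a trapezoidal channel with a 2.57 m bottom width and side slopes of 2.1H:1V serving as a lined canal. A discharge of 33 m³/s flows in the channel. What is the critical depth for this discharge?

At critical depth, Q² T / (g A³) = 1, i.e. A³/T = Q²/g = 33²/9.81 = 111.
Trying y = 2.09 m: A³/T = 271.1 — too large.
Trying y = 1.43 m: A³/T = 59.02 — too small.
Trying y = 1.68 m: A³/T = 111.7 — close enough.

y_c = 1.68 m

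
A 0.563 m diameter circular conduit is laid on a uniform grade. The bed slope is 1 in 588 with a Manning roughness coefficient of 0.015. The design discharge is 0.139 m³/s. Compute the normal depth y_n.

y_n = 0.364 m

Manning's equation rearranged: A R^(2/3) = nQ / (1·√S) = 0.015 × 0.139 / (√0.001701) = 0.05056.
At y = 0.437 m: A R^(2/3) = 0.06383 — over.
At y = 0.317 m: A R^(2/3) = 0.04097 — short.
At y = 0.364 m: A R^(2/3) = 0.05056 — close enough.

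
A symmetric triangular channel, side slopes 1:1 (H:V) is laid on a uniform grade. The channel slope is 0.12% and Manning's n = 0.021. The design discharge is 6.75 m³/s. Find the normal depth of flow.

y_n = 2.2 m

Manning's equation rearranged: A R^(2/3) = nQ / (1·√S) = 0.021 × 6.75 / (√0.0012) = 4.092.
Trying y = 1.66 m: A R^(2/3) = 1.932 — low.
Trying y = 2.66 m: A R^(2/3) = 6.792 — high.
Trying y = 2.2 m: A R^(2/3) = 4.094 — close enough.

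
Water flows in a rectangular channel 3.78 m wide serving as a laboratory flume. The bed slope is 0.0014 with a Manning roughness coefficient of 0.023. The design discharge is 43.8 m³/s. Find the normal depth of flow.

y_n = 5.65 m

Manning's equation rearranged: A R^(2/3) = nQ / (1·√S) = 0.023 × 43.8 / (√0.0014) = 26.92.
Trying y = 4.35 m: A R^(2/3) = 19.76 — too small.
Trying y = 6.81 m: A R^(2/3) = 33.42 — too large.
Trying y = 5.65 m: A R^(2/3) = 26.93 — matches.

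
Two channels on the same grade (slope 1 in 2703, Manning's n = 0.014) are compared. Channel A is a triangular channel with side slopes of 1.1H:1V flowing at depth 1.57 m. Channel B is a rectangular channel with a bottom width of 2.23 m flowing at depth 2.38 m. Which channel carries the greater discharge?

Channel A: For a triangular section with side slope z = 1.1: A = zy² = 1.1×1.57² = 2.711 m²; P = 2y√(1+z²) = 2×1.57×1.487 = 4.668 m. Hydraulic radius R = A/P = 2.711/4.668 = 0.5809 m. Q_A = (1/0.014)·2.711·0.5809^(2/3)·√0.00037 = 2.593 m³/s.
Channel B: Flow area A = b·y = 2.23 × 2.38 = 5.307 m². Wetted perimeter P = b + 2y = 2.23 + 2×2.38 = 6.99 m. Hydraulic radius R = A/P = 5.307/6.99 = 0.7593 m. Q_B = (1/0.014)·5.307·0.7593^(2/3)·√0.00037 = 6.069 m³/s.
Q_A = 2.593 m³/s vs Q_B = 6.069 m³/s, so channel B carries more.

channel B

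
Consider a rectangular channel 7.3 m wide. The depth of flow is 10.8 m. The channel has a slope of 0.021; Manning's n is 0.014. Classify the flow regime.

supercritical

Flow area A = b·y = 7.3 × 10.8 = 78.84 m². Wetted perimeter P = b + 2y = 7.3 + 2×10.8 = 28.9 m.
Hydraulic radius R = A/P = 78.84/28.9 = 2.728 m.
V = (1/n) R^(2/3) √S = (1/0.014) × 2.728^(2/3) × √0.021 = 20.21 m/s. Hydraulic depth D_h = A/T = 78.84/7.3 = 10.8 m.
Froude number Fr = V/√(g·D_h) = 20.21/√(9.81×10.8) = 1.96, which is greater than 1, so the flow is supercritical.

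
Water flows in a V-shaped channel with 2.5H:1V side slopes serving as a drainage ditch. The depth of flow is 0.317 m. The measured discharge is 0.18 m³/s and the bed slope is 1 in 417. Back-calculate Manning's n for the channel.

n = 0.0191

For a triangular section with side slope z = 2.5: A = zy² = 2.5×0.317² = 0.2512 m²; P = 2y√(1+z²) = 2×0.317×2.693 = 1.707 m.
Hydraulic radius R = A/P = 0.2512/1.707 = 0.1472 m.
Rearranging Manning's equation: n = (1/Q) A R^(2/3) S^(1/2) = (1/0.18) × 0.2512 × 0.1472^(2/3) × √0.002398 = 0.0191.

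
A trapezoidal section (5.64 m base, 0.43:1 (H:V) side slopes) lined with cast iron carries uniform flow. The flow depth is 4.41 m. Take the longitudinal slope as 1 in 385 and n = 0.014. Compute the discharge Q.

With bottom width b = 5.64 m and side slope z = 0.43: A = (b + zy)y = (5.64 + 0.43×4.41)×4.41 = 33.24 m²; P = b + 2y√(1+z²) = 5.64 + 2×4.41×1.089 = 15.24 m.
Hydraulic radius R = A/P = 33.24/15.24 = 2.181 m.
Manning's equation: Q = (1/n) A R^(2/3) S^(1/2) = (1/0.014) × 33.24 × 2.181^(2/3) × 0.002597^(1/2) = 203 m³/s.

Q = 203 m³/s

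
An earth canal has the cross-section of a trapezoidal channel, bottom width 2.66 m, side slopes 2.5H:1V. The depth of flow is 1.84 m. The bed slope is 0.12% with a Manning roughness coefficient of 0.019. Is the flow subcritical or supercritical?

subcritical

With bottom width b = 2.66 m and side slope z = 2.5: A = (b + zy)y = (2.66 + 2.5×1.84)×1.84 = 13.36 m²; P = b + 2y√(1+z²) = 2.66 + 2×1.84×2.693 = 12.57 m.
Hydraulic radius R = A/P = 13.36/12.57 = 1.063 m.
V = (1/n) R^(2/3) √S = (1/0.019) × 1.063^(2/3) × √0.0012 = 1.899 m/s. Hydraulic depth D_h = A/T = 13.36/11.86 = 1.126 m.
Froude number Fr = V/√(g·D_h) = 1.899/√(9.81×1.126) = 0.571, which is less than 1, so the flow is subcritical.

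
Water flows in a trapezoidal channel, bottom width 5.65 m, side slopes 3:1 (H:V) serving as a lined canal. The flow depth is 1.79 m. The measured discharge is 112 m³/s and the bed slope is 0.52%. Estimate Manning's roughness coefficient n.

n = 0.014

With bottom width b = 5.65 m and side slope z = 3: A = (b + zy)y = (5.65 + 3×1.79)×1.79 = 19.73 m²; P = b + 2y√(1+z²) = 5.65 + 2×1.79×3.162 = 16.97 m.
Hydraulic radius R = A/P = 19.73/16.97 = 1.162 m.
Rearranging Manning's equation: n = (1/Q) A R^(2/3) S^(1/2) = (1/112) × 19.73 × 1.162^(2/3) × √0.0052 = 0.014.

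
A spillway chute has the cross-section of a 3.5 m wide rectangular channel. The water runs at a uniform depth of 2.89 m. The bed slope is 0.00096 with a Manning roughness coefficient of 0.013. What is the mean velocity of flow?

V = 2.52 m/s

Flow area A = b·y = 3.5 × 2.89 = 10.12 m². Wetted perimeter P = b + 2y = 3.5 + 2×2.89 = 9.28 m.
Hydraulic radius R = A/P = 10.12/9.28 = 1.09 m.
From Manning's equation, V = (1/n) R^(2/3) S^(1/2) = (1/0.013) × 1.09^(2/3) × 0.00096^(1/2) = 2.52 m/s.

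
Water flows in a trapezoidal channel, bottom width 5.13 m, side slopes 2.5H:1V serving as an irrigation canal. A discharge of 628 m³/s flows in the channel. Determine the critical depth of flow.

y_c = 5.7 m

At critical depth, Q² T / (g A³) = 1, i.e. A³/T = Q²/g = 628²/9.81 = 40200.
At y = 7.01 m: A³/T = 99690 — too large.
At y = 4.38 m: A³/T = 12930 — too small.
At y = 5.7 m: A³/T = 40080 — ≈ 40200.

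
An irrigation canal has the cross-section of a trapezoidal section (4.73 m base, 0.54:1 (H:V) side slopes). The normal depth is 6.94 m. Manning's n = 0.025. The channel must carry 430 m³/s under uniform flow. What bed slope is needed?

With bottom width b = 4.73 m and side slope z = 0.54: A = (b + zy)y = (4.73 + 0.54×6.94)×6.94 = 58.83 m²; P = b + 2y√(1+z²) = 4.73 + 2×6.94×1.136 = 20.5 m.
Hydraulic radius R = A/P = 58.83/20.5 = 2.869 m.
From Manning's equation, S = [nQ / (1 A R^(2/3))]² = [0.025 × 430 / (1 × 58.83 × 2.869^(2/3))]² = 0.00819.

S = 0.00819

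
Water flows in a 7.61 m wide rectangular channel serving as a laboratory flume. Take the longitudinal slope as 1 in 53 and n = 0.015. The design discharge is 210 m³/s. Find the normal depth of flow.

Manning's equation rearranged: A R^(2/3) = nQ / (1·√S) = 0.015 × 210 / (√0.01887) = 22.93.
At y = 1.68 m: A R^(2/3) = 14.16 — low.
At y = 2.59 m: A R^(2/3) = 26.3 — high.
At y = 2.35 m: A R^(2/3) = 22.94 — close enough.

y_n = 2.35 m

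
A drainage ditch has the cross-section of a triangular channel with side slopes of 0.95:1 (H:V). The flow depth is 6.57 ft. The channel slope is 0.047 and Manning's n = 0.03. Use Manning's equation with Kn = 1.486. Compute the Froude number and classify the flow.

supercritical

For a triangular section with side slope z = 0.95: A = zy² = 0.95×6.57² = 41.01 ft²; P = 2y√(1+z²) = 2×6.57×1.379 = 18.12 ft.
Hydraulic radius R = A/P = 41.01/18.12 = 2.263 ft.
V = (1.486/n) R^(2/3) √S = (1.486/0.03) × 2.263^(2/3) × √0.047 = 18.51 ft/s. Hydraulic depth D_h = A/T = 41.01/12.48 = 3.285 ft.
Froude number Fr = V/√(g·D_h) = 18.51/√(32.2×3.285) = 1.8, which is greater than 1, so the flow is supercritical.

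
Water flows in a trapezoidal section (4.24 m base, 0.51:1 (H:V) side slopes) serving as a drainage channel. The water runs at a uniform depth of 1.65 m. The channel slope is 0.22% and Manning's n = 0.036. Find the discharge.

Q = 11.3 m³/s

With bottom width b = 4.24 m and side slope z = 0.51: A = (b + zy)y = (4.24 + 0.51×1.65)×1.65 = 8.384 m²; P = b + 2y√(1+z²) = 4.24 + 2×1.65×1.123 = 7.944 m.
Hydraulic radius R = A/P = 8.384/7.944 = 1.055 m.
Manning's equation: Q = (1/n) A R^(2/3) S^(1/2) = (1/0.036) × 8.384 × 1.055^(2/3) × 0.0022^(1/2) = 11.3 m³/s.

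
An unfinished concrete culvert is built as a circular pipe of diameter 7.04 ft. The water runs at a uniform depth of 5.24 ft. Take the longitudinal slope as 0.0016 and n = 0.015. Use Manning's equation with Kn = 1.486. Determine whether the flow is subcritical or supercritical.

For a circular section of diameter D = 7.04 ft at depth y = 5.24 ft, the central angle is θ = 2 arccos(1 − 2y/D) = 4.163 rad. Then A = (D²/8)(θ − sin θ) = 31.07 ft² and P = Dθ/2 = 14.65 ft.
Hydraulic radius R = A/P = 31.07/14.65 = 2.121 ft.
V = (1.486/n) R^(2/3) √S = (1.486/0.015) × 2.121^(2/3) × √0.0016 = 6.541 ft/s. Hydraulic depth D_h = A/T = 31.07/6.142 = 5.058 ft.
Froude number Fr = V/√(g·D_h) = 6.541/√(32.2×5.058) = 0.512, which is less than 1, so the flow is subcritical.

subcritical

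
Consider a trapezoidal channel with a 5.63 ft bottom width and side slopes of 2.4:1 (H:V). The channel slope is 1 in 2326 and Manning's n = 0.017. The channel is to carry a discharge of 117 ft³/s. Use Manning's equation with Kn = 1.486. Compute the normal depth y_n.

y_n = 3.18 ft

Manning's equation rearranged: A R^(2/3) = nQ / (1.486·√S) = 0.017 × 117 / (1.486 × √0.0004299) = 64.55.
Trying y = 2.6 ft: A R^(2/3) = 42.42 — too small.
Trying y = 3.85 ft: A R^(2/3) = 97.78 — too large.
Trying y = 3.18 ft: A R^(2/3) = 64.75 — close enough.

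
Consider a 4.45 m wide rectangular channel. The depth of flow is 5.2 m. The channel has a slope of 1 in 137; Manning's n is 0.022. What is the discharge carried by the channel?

Flow area A = b·y = 4.45 × 5.2 = 23.14 m². Wetted perimeter P = b + 2y = 4.45 + 2×5.2 = 14.85 m.
Hydraulic radius R = A/P = 23.14/14.85 = 1.558 m.
Manning's equation: Q = (1/n) A R^(2/3) S^(1/2) = (1/0.022) × 23.14 × 1.558^(2/3) × 0.007299^(1/2) = 121 m³/s.

Q = 121 m³/s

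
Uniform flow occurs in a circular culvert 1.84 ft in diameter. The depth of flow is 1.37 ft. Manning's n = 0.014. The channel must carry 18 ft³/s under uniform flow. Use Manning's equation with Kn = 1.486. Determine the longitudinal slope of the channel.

S = 0.014

For a circular section of diameter D = 1.84 ft at depth y = 1.37 ft, the central angle is θ = 2 arccos(1 − 2y/D) = 4.164 rad. Then A = (D²/8)(θ − sin θ) = 2.123 ft² and P = Dθ/2 = 3.831 ft.
Hydraulic radius R = A/P = 2.123/3.831 = 0.5543 ft.
From Manning's equation, S = [nQ / (1.486 A R^(2/3))]² = [0.014 × 18 / (1.486 × 2.123 × 0.5543^(2/3))]² = 0.014.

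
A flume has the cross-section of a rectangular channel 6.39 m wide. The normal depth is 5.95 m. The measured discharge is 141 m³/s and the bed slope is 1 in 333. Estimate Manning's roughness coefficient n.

Flow area A = b·y = 6.39 × 5.95 = 38.02 m². Wetted perimeter P = b + 2y = 6.39 + 2×5.95 = 18.29 m.
Hydraulic radius R = A/P = 38.02/18.29 = 2.079 m.
Rearranging Manning's equation: n = (1/Q) A R^(2/3) S^(1/2) = (1/141) × 38.02 × 2.079^(2/3) × √0.003003 = 0.0241.

n = 0.0241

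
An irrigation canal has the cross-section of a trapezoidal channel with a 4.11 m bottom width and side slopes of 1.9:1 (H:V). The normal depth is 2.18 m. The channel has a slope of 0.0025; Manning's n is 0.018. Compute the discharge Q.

With bottom width b = 4.11 m and side slope z = 1.9: A = (b + zy)y = (4.11 + 1.9×2.18)×2.18 = 17.99 m²; P = b + 2y√(1+z²) = 4.11 + 2×2.18×2.147 = 13.47 m.
Hydraulic radius R = A/P = 17.99/13.47 = 1.335 m.
Manning's equation: Q = (1/n) A R^(2/3) S^(1/2) = (1/0.018) × 17.99 × 1.335^(2/3) × 0.0025^(1/2) = 60.6 m³/s.

Q = 60.6 m³/s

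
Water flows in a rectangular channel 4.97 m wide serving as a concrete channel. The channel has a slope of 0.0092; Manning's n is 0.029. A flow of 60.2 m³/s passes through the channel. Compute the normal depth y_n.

y_n = 2.99 m

Manning's equation rearranged: A R^(2/3) = nQ / (1·√S) = 0.029 × 60.2 / (√0.0092) = 18.2.
Try y = 3.56 m: A R^(2/3) = 22.81 — over.
Try y = 2.59 m: A R^(2/3) = 15.08 — short.
Try y = 2.99 m: A R^(2/3) = 18.22 — ≈ 18.2.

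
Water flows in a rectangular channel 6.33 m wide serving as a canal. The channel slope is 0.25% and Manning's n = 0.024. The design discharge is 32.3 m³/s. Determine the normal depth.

Manning's equation rearranged: A R^(2/3) = nQ / (1·√S) = 0.024 × 32.3 / (√0.0025) = 15.5.
Try y = 1.49 m: A R^(2/3) = 9.514 — too small.
Try y = 2.1 m: A R^(2/3) = 15.53 — close enough.

y_n = 2.1 m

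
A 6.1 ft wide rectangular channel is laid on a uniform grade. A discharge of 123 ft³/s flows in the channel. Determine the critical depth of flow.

y_c = 2.33 ft

For a rectangular channel, critical depth y_c = (q²/g)^(1/3) where q = Q/b = 123/6.1 = 20.16 ft²/s.
So y_c = (20.16²/32.2)^(1/3) = 2.33 ft.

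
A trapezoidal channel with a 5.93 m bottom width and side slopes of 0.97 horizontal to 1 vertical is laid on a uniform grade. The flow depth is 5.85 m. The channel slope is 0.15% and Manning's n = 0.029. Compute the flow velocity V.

V = 2.81 m/s

With bottom width b = 5.93 m and side slope z = 0.97: A = (b + zy)y = (5.93 + 0.97×5.85)×5.85 = 67.89 m²; P = b + 2y√(1+z²) = 5.93 + 2×5.85×1.393 = 22.23 m.
Hydraulic radius R = A/P = 67.89/22.23 = 3.054 m.
From Manning's equation, V = (1/n) R^(2/3) S^(1/2) = (1/0.029) × 3.054^(2/3) × 0.0015^(1/2) = 2.81 m/s.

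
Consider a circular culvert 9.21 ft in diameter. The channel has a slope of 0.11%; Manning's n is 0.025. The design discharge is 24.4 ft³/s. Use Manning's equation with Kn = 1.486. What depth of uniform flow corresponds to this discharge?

y_n = 2.03 ft

Manning's equation rearranged: A R^(2/3) = nQ / (1.486·√S) = 0.025 × 24.4 / (1.486 × √0.0011) = 12.38.
At y = 1.78 ft: A R^(2/3) = 9.49 — short.
At y = 2.34 ft: A R^(2/3) = 16.43 — over.
At y = 2.03 ft: A R^(2/3) = 12.38 — close enough.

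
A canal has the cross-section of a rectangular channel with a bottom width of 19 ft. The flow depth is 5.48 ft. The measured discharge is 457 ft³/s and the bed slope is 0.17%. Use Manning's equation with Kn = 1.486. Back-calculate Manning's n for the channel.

n = 0.032

Flow area A = b·y = 19 × 5.48 = 104.1 ft². Wetted perimeter P = b + 2y = 19 + 2×5.48 = 29.96 ft.
Hydraulic radius R = A/P = 104.1/29.96 = 3.475 ft.
Rearranging Manning's equation: n = (1.486/Q) A R^(2/3) S^(1/2) = (1.486/457) × 104.1 × 3.475^(2/3) × √0.0017 = 0.032.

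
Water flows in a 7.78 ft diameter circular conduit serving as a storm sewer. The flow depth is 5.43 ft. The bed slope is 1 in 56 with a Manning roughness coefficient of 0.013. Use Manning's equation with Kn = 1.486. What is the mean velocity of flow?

For a circular section of diameter D = 7.78 ft at depth y = 5.43 ft, the central angle is θ = 2 arccos(1 − 2y/D) = 3.956 rad. Then A = (D²/8)(θ − sin θ) = 35.43 ft² and P = Dθ/2 = 15.39 ft.
Hydraulic radius R = A/P = 35.43/15.39 = 2.303 ft.
From Manning's equation, V = (1.486/n) R^(2/3) S^(1/2) = (1.486/0.013) × 2.303^(2/3) × 0.01786^(1/2) = 26.6 ft/s.

V = 26.6 ft/s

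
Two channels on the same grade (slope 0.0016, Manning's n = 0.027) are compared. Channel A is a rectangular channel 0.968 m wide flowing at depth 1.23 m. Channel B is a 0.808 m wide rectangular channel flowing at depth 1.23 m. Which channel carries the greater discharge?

Channel A: Flow area A = b·y = 0.968 × 1.23 = 1.191 m². Wetted perimeter P = b + 2y = 0.968 + 2×1.23 = 3.428 m. Hydraulic radius R = A/P = 1.191/3.428 = 0.3473 m. Q_A = (1/0.027)·1.191·0.3473^(2/3)·√0.0016 = 0.8716 m³/s.
Channel B: Flow area A = b·y = 0.808 × 1.23 = 0.9938 m². Wetted perimeter P = b + 2y = 0.808 + 2×1.23 = 3.268 m. Hydraulic radius R = A/P = 0.9938/3.268 = 0.3041 m. Q_B = (1/0.027)·0.9938·0.3041^(2/3)·√0.0016 = 0.6658 m³/s.
Q_A = 0.8716 m³/s vs Q_B = 0.6658 m³/s, so channel A carries more.

channel A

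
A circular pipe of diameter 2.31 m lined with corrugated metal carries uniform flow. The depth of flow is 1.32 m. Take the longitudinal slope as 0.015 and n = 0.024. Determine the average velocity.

V = 3.73 m/s

For a circular section of diameter D = 2.31 m at depth y = 1.32 m, the central angle is θ = 2 arccos(1 − 2y/D) = 3.428 rad. Then A = (D²/8)(θ − sin θ) = 2.475 m² and P = Dθ/2 = 3.96 m.
Hydraulic radius R = A/P = 2.475/3.96 = 0.6251 m.
From Manning's equation, V = (1/n) R^(2/3) S^(1/2) = (1/0.024) × 0.6251^(2/3) × 0.015^(1/2) = 3.73 m/s.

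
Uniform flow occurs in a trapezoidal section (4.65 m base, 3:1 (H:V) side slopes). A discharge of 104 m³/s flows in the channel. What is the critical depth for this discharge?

At critical depth, Q² T / (g A³) = 1, i.e. A³/T = Q²/g = 104²/9.81 = 1103.
At y = 2.59 m: A³/T = 1649 — high.
At y = 1.71 m: A³/T = 313.7 — low.
At y = 2.35 m: A³/T = 1109 — ≈ 1103.

y_c = 2.35 m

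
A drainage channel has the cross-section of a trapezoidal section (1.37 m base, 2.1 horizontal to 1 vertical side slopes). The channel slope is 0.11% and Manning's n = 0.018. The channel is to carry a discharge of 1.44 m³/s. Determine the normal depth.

y_n = 0.583 m

Manning's equation rearranged: A R^(2/3) = nQ / (1·√S) = 0.018 × 1.44 / (√0.0011) = 0.7815.
At y = 0.458 m: A R^(2/3) = 0.484 — short.
At y = 0.704 m: A R^(2/3) = 1.145 — over.
At y = 0.583 m: A R^(2/3) = 0.7802 — ≈ 0.7815.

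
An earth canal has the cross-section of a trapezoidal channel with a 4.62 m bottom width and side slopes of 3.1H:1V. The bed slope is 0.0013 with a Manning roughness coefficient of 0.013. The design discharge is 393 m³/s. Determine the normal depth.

Manning's equation rearranged: A R^(2/3) = nQ / (1·√S) = 0.013 × 393 / (√0.0013) = 141.7.
Trying y = 3.02 m: A R^(2/3) = 61.04 — low.
Trying y = 4.36 m: A R^(2/3) = 141.5 — matches.

y_n = 4.36 m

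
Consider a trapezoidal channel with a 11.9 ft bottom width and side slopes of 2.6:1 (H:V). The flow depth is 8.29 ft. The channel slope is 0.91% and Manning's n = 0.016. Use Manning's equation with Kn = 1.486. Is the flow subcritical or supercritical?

With bottom width b = 11.9 ft and side slope z = 2.6: A = (b + zy)y = (11.9 + 2.6×8.29)×8.29 = 277.3 ft²; P = b + 2y√(1+z²) = 11.9 + 2×8.29×2.786 = 58.09 ft.
Hydraulic radius R = A/P = 277.3/58.09 = 4.774 ft.
V = (1.486/n) R^(2/3) √S = (1.486/0.016) × 4.774^(2/3) × √0.0091 = 25.12 ft/s. Hydraulic depth D_h = A/T = 277.3/55.01 = 5.042 ft.
Froude number Fr = V/√(g·D_h) = 25.12/√(32.2×5.042) = 1.97, which is greater than 1, so the flow is supercritical.

supercritical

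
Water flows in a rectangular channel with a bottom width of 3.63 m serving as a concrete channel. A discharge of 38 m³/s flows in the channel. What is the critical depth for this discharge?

y_c = 2.24 m

For a rectangular channel, critical depth y_c = (q²/g)^(1/3) where q = Q/b = 38/3.63 = 10.47 m²/s.
So y_c = (10.47²/9.81)^(1/3) = 2.24 m.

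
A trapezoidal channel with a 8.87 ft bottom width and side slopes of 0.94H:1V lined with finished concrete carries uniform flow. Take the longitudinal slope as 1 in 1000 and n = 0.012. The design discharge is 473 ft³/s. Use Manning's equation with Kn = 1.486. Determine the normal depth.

Manning's equation rearranged: A R^(2/3) = nQ / (1.486·√S) = 0.012 × 473 / (1.486 × √0.001) = 120.8.
At y = 3.76 ft: A R^(2/3) = 84.31 — short.
At y = 5.51 ft: A R^(2/3) = 169 — over.
At y = 4.59 ft: A R^(2/3) = 120.8 — close enough.

y_n = 4.59 ft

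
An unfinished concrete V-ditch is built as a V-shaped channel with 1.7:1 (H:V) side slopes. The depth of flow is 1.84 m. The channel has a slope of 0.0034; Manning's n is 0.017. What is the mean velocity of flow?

For a triangular section with side slope z = 1.7: A = zy² = 1.7×1.84² = 5.756 m²; P = 2y√(1+z²) = 2×1.84×1.972 = 7.258 m.
Hydraulic radius R = A/P = 5.756/7.258 = 0.793 m.
From Manning's equation, V = (1/n) R^(2/3) S^(1/2) = (1/0.017) × 0.793^(2/3) × 0.0034^(1/2) = 2.94 m/s.

V = 2.94 m/s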